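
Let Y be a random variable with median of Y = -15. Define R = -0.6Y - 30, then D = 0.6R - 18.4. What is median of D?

median of R = (-0.6)·(-15) + (-30) = -21.
median of D = 0.6·(-21) + (-18.4) = -31.

median of D = -31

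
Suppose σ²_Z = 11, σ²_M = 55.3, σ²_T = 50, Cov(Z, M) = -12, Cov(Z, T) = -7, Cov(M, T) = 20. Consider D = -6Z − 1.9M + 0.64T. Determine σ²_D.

σ²_D = 347.633

σ²_D = a²·σ²_Z + b²·σ²_M + c²·σ²_T + 2ab·Cov(Z, M) + 2ac·Cov(Z, T) + 2bc·Cov(M, T), with a = -6, b = -1.9, c = 0.64.
= 396 + 199.633 + 20.48 + (-273.6) + 53.76 + (-48.64)
= 347.633.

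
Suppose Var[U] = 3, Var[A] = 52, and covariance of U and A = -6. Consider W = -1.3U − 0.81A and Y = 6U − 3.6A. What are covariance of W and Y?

By bilinearity, covariance of W and Y = ac·Var[U] + bd·Var[A] + (ad+bc)·covariance of U and A, with a=-1.3, b=-0.81, c=6, d=-3.6.
ac·Var[U] = (-1.3)·6·3 = -23.4
bd·Var[A] = (-0.81)·(-3.6)·52 = 151.632
(ad+bc)·covariance of U and A = (-0.18)·(-6) = 1.08
covariance of W and Y = -23.4 + 151.632 + 1.08 = 129.312.

covariance of W and Y = 129.312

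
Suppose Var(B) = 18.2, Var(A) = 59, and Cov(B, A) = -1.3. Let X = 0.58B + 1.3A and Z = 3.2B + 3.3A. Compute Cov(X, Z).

Cov(X, Z) = 278.993

By bilinearity, Cov(X, Z) = ac·Var(B) + bd·Var(A) + (ad+bc)·Cov(B, A), with a=0.58, b=1.3, c=3.2, d=3.3.
ac·Var(B) = 0.58·3.2·18.2 = 33.7792
bd·Var(A) = 1.3·3.3·59 = 253.11
(ad+bc)·Cov(B, A) = (6.074)·(-1.3) = -7.8962
Cov(X, Z) = 33.7792 + 253.11 + (-7.8962) = 278.993.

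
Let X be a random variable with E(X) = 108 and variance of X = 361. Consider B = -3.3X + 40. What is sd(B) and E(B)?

sd(B) = 62.7, E(B) = -316.4

B = -3.3X + 40 is linear with a = -3.3, b = 40.
sd(X) = √361 = 19.
sd(B) = |a|·sd(X) = |-3.3|·19 = 62.7.
E(B) = a·E(X) + b = (-3.3)·108 + 40 = -316.4.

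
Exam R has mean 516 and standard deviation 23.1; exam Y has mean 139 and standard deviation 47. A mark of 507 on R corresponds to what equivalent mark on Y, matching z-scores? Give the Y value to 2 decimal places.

z = (507 − 516)/23.1 ≈ -0.3896.
Y = 139 + z·47 = 139 + (507 − 516)·47/23.1 ≈ 120.69.

Y = 120.69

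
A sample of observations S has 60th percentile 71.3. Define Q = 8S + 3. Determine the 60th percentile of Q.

60th percentile of Q = 573.4

Since a = 8 > 0 the transformation is increasing, so the 60th percentile of Q = a·(P_{60} of S) + b = 8·71.3 + 3 = 573.4.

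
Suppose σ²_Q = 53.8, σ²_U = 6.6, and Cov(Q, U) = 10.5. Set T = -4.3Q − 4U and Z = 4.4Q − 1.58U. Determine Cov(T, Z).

By bilinearity, Cov(T, Z) = ac·σ²_Q + bd·σ²_U + (ad+bc)·Cov(Q, U), with a=-4.3, b=-4, c=4.4, d=-1.58.
ac·σ²_Q = (-4.3)·4.4·53.8 = -1017.896
bd·σ²_U = (-4)·(-1.58)·6.6 = 41.712
(ad+bc)·Cov(Q, U) = (-10.806)·10.5 = -113.463
Cov(T, Z) = -1017.896 + 41.712 + (-113.463) = -1089.647.

Cov(T, Z) = -1089.647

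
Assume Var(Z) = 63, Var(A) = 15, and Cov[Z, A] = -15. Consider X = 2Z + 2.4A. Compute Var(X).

Var(X) = 194.4

Var(X) = a²·Var(Z) + b²·Var(A) + 2ab·Cov[Z, A] with a = 2, b = 2.4.
= 2²·63 + 2.4²·15 + 2·2·2.4·(-15)
= 252 + 86.4 + (-144) = 194.4.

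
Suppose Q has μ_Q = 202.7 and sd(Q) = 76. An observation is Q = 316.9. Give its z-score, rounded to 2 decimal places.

z = (Q − μ_Q) / sd(Q) = (316.9 − 202.7) / 76 ≈ 1.50.

z = 1.50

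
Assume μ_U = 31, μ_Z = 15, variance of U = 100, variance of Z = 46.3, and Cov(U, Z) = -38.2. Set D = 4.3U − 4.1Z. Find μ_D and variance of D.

μ_D = 4.3·μ_U + (-4.1)·μ_Z = 4.3·31 + (-4.1)·15 = 71.8.
variance of D = a²·variance of U + b²·variance of Z + 2ab·Cov(U, Z) with a = 4.3, b = -4.1.
= 4.3²·100 + (-4.1)²·46.3 + 2·4.3·(-4.1)·(-38.2)
= 1849 + 778.303 + 1346.932 = 3974.235.

μ_D = 71.8, variance of D = 3974.235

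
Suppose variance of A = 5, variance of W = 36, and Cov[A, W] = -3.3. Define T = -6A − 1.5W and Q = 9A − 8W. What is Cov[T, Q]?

Cov[T, Q] = 48.15

By bilinearity, Cov[T, Q] = ac·variance of A + bd·variance of W + (ad+bc)·Cov[A, W], with a=-6, b=-1.5, c=9, d=-8.
ac·variance of A = (-6)·9·5 = -270
bd·variance of W = (-1.5)·(-8)·36 = 432
(ad+bc)·Cov[A, W] = (34.5)·(-3.3) = -113.85
Cov[T, Q] = -270 + 432 + (-113.85) = 48.15.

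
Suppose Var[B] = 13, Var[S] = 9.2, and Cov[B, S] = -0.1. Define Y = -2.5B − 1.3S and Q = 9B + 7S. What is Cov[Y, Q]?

By bilinearity, Cov[Y, Q] = ac·Var[B] + bd·Var[S] + (ad+bc)·Cov[B, S], with a=-2.5, b=-1.3, c=9, d=7.
ac·Var[B] = (-2.5)·9·13 = -292.5
bd·Var[S] = (-1.3)·7·9.2 = -83.72
(ad+bc)·Cov[B, S] = (-29.2)·(-0.1) = 2.92
Cov[Y, Q] = -292.5 + (-83.72) + 2.92 = -373.3.

Cov[Y, Q] = -373.3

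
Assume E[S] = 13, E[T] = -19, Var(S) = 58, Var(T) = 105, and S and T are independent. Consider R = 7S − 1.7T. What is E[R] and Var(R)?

E[R] = 7·E[S] + (-1.7)·E[T] = 7·13 + (-1.7)·(-19) = 123.3.
Var(R) = a²·Var(S) + b²·Var(T) + 2ab·Cov(S, T) with a = 7, b = -1.7.
Independence gives Cov(S, T) = 0.
= 7²·58 + (-1.7)²·105 + 2·7·(-1.7)·0
= 2842 + 303.45 + 0 = 3145.45.

E[R] = 123.3, Var(R) = 3145.45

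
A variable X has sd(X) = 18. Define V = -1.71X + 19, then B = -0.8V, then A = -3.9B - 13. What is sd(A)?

sd(V) = |-1.71|·18 = 30.78.
sd(B) = |-0.8|·30.78 = 24.624.
sd(A) = |-3.9|·24.624 = 96.0336.

sd(A) = 96.0336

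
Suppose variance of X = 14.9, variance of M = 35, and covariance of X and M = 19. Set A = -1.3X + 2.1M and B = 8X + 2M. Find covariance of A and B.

covariance of A and B = 261.84

By bilinearity, covariance of A and B = ac·variance of X + bd·variance of M + (ad+bc)·covariance of X and M, with a=-1.3, b=2.1, c=8, d=2.
ac·variance of X = (-1.3)·8·14.9 = -154.96
bd·variance of M = 2.1·2·35 = 147
(ad+bc)·covariance of X and M = (14.2)·19 = 269.8
covariance of A and B = -154.96 + 147 + 269.8 = 261.84.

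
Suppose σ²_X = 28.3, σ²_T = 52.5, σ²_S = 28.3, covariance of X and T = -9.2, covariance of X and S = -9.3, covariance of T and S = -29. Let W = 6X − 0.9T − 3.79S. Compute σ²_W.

σ²_W = 1792.31503

σ²_W = a²·σ²_X + b²·σ²_T + c²·σ²_S + 2ab·covariance of X and T + 2ac·covariance of X and S + 2bc·covariance of T and S, with a = 6, b = -0.9, c = -3.79.
= 1018.8 + 42.525 + 406.50403 + 99.36 + 422.964 + (-197.838)
= 1792.31503.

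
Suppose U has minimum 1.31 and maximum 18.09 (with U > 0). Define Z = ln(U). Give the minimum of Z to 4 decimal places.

min(Z) = 0.27

ln(U) is increasing on this domain, so min(Z) comes from min(U) = 1.31: min(Z) = ln(1.31) ≈ 0.27.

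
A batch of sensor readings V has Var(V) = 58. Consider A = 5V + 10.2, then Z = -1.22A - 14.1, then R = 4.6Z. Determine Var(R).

Var(A) = 5²·58 = 1450.
Var(Z) = (-1.22)²·1450 = 2158.18.
Var(R) = 4.6²·2158.18 = 45667.0888.

Var(R) = 45667.0888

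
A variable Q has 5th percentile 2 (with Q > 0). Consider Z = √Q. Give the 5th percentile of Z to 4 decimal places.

√Q is increasing, so P_{5}(Z) = g(P_{5}(Q)) ≈ 1.4142.

5th percentile of Z = 1.4142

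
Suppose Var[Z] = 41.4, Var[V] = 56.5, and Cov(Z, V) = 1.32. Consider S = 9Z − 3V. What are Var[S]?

Var[S] = 3790.62

Var[S] = a²·Var[Z] + b²·Var[V] + 2ab·Cov(Z, V) with a = 9, b = -3.
= 9²·41.4 + (-3)²·56.5 + 2·9·(-3)·1.32
= 3353.4 + 508.5 + (-71.28) = 3790.62.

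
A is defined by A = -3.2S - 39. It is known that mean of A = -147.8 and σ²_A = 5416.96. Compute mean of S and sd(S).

From A = -3.2S - 39: mean of A = a·mean of S + b, so mean of S = (mean of A − b)/a = (-147.8 − (-39))/(-3.2) = 34.
sd(A) = √5416.96 = 73.6.
sd(A) = |a|·sd(S), so sd(S) = 73.6/|-3.2| = 23.

mean of S = 34, sd(S) = 23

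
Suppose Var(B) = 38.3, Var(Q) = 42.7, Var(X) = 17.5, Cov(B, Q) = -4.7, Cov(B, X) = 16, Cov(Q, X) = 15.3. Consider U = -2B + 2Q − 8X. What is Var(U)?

Var(U) = a²·Var(B) + b²·Var(Q) + c²·Var(X) + 2ab·Cov(B, Q) + 2ac·Cov(B, X) + 2bc·Cov(Q, X), with a = -2, b = 2, c = -8.
= 153.2 + 170.8 + 1120 + 37.6 + 512 + (-489.6)
= 1504.

Var(U) = 1504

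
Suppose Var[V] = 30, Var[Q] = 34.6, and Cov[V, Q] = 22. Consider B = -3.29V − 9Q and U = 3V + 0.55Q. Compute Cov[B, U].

Cov[B, U] = -1101.179

By bilinearity, Cov[B, U] = ac·Var[V] + bd·Var[Q] + (ad+bc)·Cov[V, Q], with a=-3.29, b=-9, c=3, d=0.55.
ac·Var[V] = (-3.29)·3·30 = -296.1
bd·Var[Q] = (-9)·0.55·34.6 = -171.27
(ad+bc)·Cov[V, Q] = (-28.8095)·22 = -633.809
Cov[B, U] = -296.1 + (-171.27) + (-633.809) = -1101.179.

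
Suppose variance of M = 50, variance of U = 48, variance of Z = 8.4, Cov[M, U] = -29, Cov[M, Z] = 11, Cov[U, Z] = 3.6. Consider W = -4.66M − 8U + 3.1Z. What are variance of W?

variance of W = 1579.892

variance of W = a²·variance of M + b²·variance of U + c²·variance of Z + 2ab·Cov[M, U] + 2ac·Cov[M, Z] + 2bc·Cov[U, Z], with a = -4.66, b = -8, c = 3.1.
= 1085.78 + 3072 + 80.724 + (-2162.24) + (-317.812) + (-178.56)
= 1579.892.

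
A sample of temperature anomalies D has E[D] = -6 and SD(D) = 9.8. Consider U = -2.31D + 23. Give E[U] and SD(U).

E[U] = 36.86, SD(U) = 22.638

U = -2.31D + 23 is linear with a = -2.31, b = 23.
E[U] = a·E[D] + b = (-2.31)·(-6) + 23 = 36.86.
SD(U) = |a|·SD(D) = |-2.31|·9.8 = 22.638.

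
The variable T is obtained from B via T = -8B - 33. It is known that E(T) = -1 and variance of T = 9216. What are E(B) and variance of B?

E(B) = -4, variance of B = 144

From T = -8B - 33: E(T) = a·E(B) + b, so E(B) = (E(T) − b)/a = (-1 − (-33))/(-8) = -4.
variance of T = a²·variance of B, so variance of B = 9216/(-8)² = 144.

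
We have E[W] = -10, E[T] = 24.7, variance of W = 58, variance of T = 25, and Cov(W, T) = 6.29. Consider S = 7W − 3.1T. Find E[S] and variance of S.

E[S] = 7·E[W] + (-3.1)·E[T] = 7·(-10) + (-3.1)·24.7 = -146.57.
variance of S = a²·variance of W + b²·variance of T + 2ab·Cov(W, T) with a = 7, b = -3.1.
= 7²·58 + (-3.1)²·25 + 2·7·(-3.1)·6.29
= 2842 + 240.25 + (-272.986) = 2809.264.

E[S] = -146.57, variance of S = 2809.264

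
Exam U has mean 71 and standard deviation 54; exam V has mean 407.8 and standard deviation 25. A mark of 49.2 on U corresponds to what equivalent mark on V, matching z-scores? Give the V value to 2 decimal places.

V = 397.71

z = (49.2 − 71)/54 ≈ -0.4037.
V = 407.8 + z·25 = 407.8 + (49.2 − 71)·25/54 ≈ 397.71.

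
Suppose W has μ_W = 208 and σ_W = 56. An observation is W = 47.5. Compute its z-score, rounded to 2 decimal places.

z = (W − μ_W) / σ_W = (47.5 − 208) / 56 ≈ -2.87.

z = -2.87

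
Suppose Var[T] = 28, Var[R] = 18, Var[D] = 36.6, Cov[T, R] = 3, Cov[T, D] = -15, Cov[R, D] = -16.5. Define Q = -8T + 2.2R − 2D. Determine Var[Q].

Var[Q] = a²·Var[T] + b²·Var[R] + c²·Var[D] + 2ab·Cov[T, R] + 2ac·Cov[T, D] + 2bc·Cov[R, D], with a = -8, b = 2.2, c = -2.
= 1792 + 87.12 + 146.4 + (-105.6) + (-480) + 145.2
= 1585.12.

Var[Q] = 1585.12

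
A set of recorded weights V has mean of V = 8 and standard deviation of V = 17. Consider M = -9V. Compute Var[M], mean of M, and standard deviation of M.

Var[M] = 23409, mean of M = -72, standard deviation of M = 153

M = -9V is linear with a = -9, b = 0.
Var[V] = 17² = 289.
Var[M] = a²·Var[V] = (-9)²·289 = 23409.
mean of M = a·mean of V + b = (-9)·8 = -72.
standard deviation of M = |a|·standard deviation of V = |-9|·17 = 153.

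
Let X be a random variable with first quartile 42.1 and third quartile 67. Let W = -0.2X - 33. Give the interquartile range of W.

IQR(W) = 4.98

IQR of X = Q3 − Q1 = 67 − 42.1 = 24.9.
Under W = aX + b, IQR(W) = |a|·IQR(X) = |-0.2|·24.9 = 4.98 (shifts cancel; spread scales by |a|).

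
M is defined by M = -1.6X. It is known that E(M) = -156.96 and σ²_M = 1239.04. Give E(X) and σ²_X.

E(X) = 98.1, σ²_X = 484

From M = -1.6X: E(M) = a·E(X) + b, so E(X) = (E(M) − b)/a = (-156.96 − 0)/(-1.6) = 98.1.
σ²_M = a²·σ²_X, so σ²_X = 1239.04/(-1.6)² = 484.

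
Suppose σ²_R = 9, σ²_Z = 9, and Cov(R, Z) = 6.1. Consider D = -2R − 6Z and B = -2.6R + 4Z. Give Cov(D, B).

Cov(D, B) = -122.84

By bilinearity, Cov(D, B) = ac·σ²_R + bd·σ²_Z + (ad+bc)·Cov(R, Z), with a=-2, b=-6, c=-2.6, d=4.
ac·σ²_R = (-2)·(-2.6)·9 = 46.8
bd·σ²_Z = (-6)·4·9 = -216
(ad+bc)·Cov(R, Z) = (7.6)·6.1 = 46.36
Cov(D, B) = 46.8 + (-216) + 46.36 = -122.84.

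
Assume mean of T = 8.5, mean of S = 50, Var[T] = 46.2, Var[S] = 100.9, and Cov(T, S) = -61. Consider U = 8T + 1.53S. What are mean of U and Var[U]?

mean of U = 8·mean of T + 1.53·mean of S = 8·8.5 + 1.53·50 = 144.5.
Var[U] = a²·Var[T] + b²·Var[S] + 2ab·Cov(T, S) with a = 8, b = 1.53.
= 8²·46.2 + 1.53²·100.9 + 2·8·1.53·(-61)
= 2956.8 + 236.19681 + (-1493.28) = 1699.71681.

mean of U = 144.5, Var[U] = 1699.71681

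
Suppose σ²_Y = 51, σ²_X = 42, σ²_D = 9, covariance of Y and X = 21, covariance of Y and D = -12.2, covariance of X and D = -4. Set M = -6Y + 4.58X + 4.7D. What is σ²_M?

σ²_M = 2277.5308

σ²_M = a²·σ²_Y + b²·σ²_X + c²·σ²_D + 2ab·covariance of Y and X + 2ac·covariance of Y and D + 2bc·covariance of X and D, with a = -6, b = 4.58, c = 4.7.
= 1836 + 881.0088 + 198.81 + (-1154.16) + 688.08 + (-172.208)
= 2277.5308.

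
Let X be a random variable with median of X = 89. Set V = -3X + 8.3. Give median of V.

median of V = -258.7

A linear map preserves order up to sign, so median of V = a·median of X + b = (-3)·89 + 8.3 = -258.7.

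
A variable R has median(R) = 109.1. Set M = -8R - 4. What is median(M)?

A linear map preserves order up to sign, so median(M) = a·median(R) + b = (-8)·109.1 + (-4) = -876.8.

median(M) = -876.8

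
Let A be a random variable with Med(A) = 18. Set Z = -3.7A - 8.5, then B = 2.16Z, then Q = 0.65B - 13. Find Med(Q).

Med(Z) = (-3.7)·18 + (-8.5) = -75.1.
Med(B) = 2.16·(-75.1) = -162.216.
Med(Q) = 0.65·(-162.216) + (-13) = -118.4404.

Med(Q) = -118.4404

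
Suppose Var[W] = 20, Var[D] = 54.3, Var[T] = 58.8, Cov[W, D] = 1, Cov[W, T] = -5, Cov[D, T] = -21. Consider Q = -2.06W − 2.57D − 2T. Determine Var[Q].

Var[Q] = 432.22647

Var[Q] = a²·Var[W] + b²·Var[D] + c²·Var[T] + 2ab·Cov[W, D] + 2ac·Cov[W, T] + 2bc·Cov[D, T], with a = -2.06, b = -2.57, c = -2.
= 84.872 + 358.64607 + 235.2 + 10.5884 + (-41.2) + (-215.88)
= 432.22647.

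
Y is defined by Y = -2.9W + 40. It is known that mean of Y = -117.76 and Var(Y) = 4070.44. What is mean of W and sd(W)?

mean of W = 54.4, sd(W) = 22

From Y = -2.9W + 40: mean of Y = a·mean of W + b, so mean of W = (mean of Y − b)/a = (-117.76 − 40)/(-2.9) = 54.4.
sd(Y) = √4070.44 = 63.8.
sd(Y) = |a|·sd(W), so sd(W) = 63.8/|-2.9| = 22.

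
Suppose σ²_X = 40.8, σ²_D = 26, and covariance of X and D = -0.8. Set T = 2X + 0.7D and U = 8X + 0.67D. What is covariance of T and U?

covariance of T and U = 659.442

By bilinearity, covariance of T and U = ac·σ²_X + bd·σ²_D + (ad+bc)·covariance of X and D, with a=2, b=0.7, c=8, d=0.67.
ac·σ²_X = 2·8·40.8 = 652.8
bd·σ²_D = 0.7·0.67·26 = 12.194
(ad+bc)·covariance of X and D = (6.94)·(-0.8) = -5.552
covariance of T and U = 652.8 + 12.194 + (-5.552) = 659.442.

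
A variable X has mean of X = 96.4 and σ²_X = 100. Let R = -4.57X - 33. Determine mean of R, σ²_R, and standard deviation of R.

mean of R = -473.548, σ²_R = 2088.49, standard deviation of R = 45.7

R = -4.57X - 33 is linear with a = -4.57, b = -33.
mean of R = a·mean of X + b = (-4.57)·96.4 + (-33) = -473.548.
σ²_R = a²·σ²_X = (-4.57)²·100 = 2088.49 (the additive constant -33 does not affect variance).
standard deviation of X = √100 = 10.
standard deviation of R = |a|·standard deviation of X = |-4.57|·10 = 45.7.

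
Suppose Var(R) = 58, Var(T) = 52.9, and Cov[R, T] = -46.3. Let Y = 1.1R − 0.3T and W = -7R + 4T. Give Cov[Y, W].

Cov[Y, W] = -811.03

By bilinearity, Cov[Y, W] = ac·Var(R) + bd·Var(T) + (ad+bc)·Cov[R, T], with a=1.1, b=-0.3, c=-7, d=4.
ac·Var(R) = 1.1·(-7)·58 = -446.6
bd·Var(T) = (-0.3)·4·52.9 = -63.48
(ad+bc)·Cov[R, T] = (6.5)·(-46.3) = -300.95
Cov[Y, W] = -446.6 + (-63.48) + (-300.95) = -811.03.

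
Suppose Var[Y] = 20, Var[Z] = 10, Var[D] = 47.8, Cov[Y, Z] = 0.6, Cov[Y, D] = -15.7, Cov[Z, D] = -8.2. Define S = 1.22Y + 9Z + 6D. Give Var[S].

Var[S] = 1458.296

Var[S] = a²·Var[Y] + b²·Var[Z] + c²·Var[D] + 2ab·Cov[Y, Z] + 2ac·Cov[Y, D] + 2bc·Cov[Z, D], with a = 1.22, b = 9, c = 6.
= 29.768 + 810 + 1720.8 + 13.176 + (-229.848) + (-885.6)
= 1458.296.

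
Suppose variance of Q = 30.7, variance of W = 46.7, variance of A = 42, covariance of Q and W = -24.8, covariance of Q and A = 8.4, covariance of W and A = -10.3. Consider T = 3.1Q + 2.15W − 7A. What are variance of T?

variance of T = a²·variance of Q + b²·variance of W + c²·variance of A + 2ab·covariance of Q and W + 2ac·covariance of Q and A + 2bc·covariance of W and A, with a = 3.1, b = 2.15, c = -7.
= 295.027 + 215.87075 + 2058 + (-330.584) + (-364.56) + 310.03
= 2183.78375.

variance of T = 2183.78375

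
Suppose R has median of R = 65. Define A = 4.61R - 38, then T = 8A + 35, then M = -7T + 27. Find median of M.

median of A = 4.61·65 + (-38) = 261.65.
median of T = 8·261.65 + 35 = 2128.2.
median of M = (-7)·2128.2 + 27 = -14870.4.

median of M = -14870.4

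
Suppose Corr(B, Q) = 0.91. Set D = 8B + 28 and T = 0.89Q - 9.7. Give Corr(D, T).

Linear rescalings preserve correlation up to sign; here the slopes 8 and 0.89 have the same sign, so Corr(D, T) = Corr(B, Q) = 0.91.

Corr(D, T) = 0.91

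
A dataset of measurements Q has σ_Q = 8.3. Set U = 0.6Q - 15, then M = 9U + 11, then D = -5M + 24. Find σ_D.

σ_D = 224.1

σ_U = |0.6|·8.3 = 4.98.
σ_M = |9|·4.98 = 44.82.
σ_D = |-5|·44.82 = 224.1.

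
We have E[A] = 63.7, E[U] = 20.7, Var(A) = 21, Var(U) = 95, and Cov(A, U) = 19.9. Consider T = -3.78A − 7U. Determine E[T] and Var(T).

E[T] = (-3.78)·E[A] + (-7)·E[U] = (-3.78)·63.7 + (-7)·20.7 = -385.686.
Var(T) = a²·Var(A) + b²·Var(U) + 2ab·Cov(A, U) with a = -3.78, b = -7.
= (-3.78)²·21 + (-7)²·95 + 2·(-3.78)·(-7)·19.9
= 300.0564 + 4655 + 1053.108 = 6008.1644.

E[T] = -385.686, Var(T) = 6008.1644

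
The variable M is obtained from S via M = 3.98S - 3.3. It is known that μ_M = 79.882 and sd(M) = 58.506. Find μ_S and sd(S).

μ_S = 20.9, sd(S) = 14.7

From M = 3.98S - 3.3: μ_M = a·μ_S + b, so μ_S = (μ_M − b)/a = (79.882 − (-3.3))/3.98 = 20.9.
sd(M) = |a|·sd(S), so sd(S) = 58.506/|3.98| = 14.7.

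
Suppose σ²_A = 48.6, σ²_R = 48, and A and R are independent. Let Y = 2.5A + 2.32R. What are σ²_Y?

σ²_Y = 562.1052

σ²_Y = a²·σ²_A + b²·σ²_R + 2ab·Cov(A, R) with a = 2.5, b = 2.32.
Independence gives Cov(A, R) = 0.
= 2.5²·48.6 + 2.32²·48 + 2·2.5·2.32·0
= 303.75 + 258.3552 + 0 = 562.1052.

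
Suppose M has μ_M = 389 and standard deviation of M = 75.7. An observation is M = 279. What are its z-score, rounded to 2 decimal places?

z = (M − μ_M) / standard deviation of M = (279 − 389) / 75.7 ≈ -1.45.

z = -1.45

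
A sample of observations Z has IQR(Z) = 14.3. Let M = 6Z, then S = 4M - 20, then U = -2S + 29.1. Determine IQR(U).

IQR(M) = |6|·14.3 = 85.8.
IQR(S) = |4|·85.8 = 343.2.
IQR(U) = |-2|·343.2 = 686.4.

IQR(U) = 686.4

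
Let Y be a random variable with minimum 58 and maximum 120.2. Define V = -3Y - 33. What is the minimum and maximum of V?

a = -3 < 0, so order reverses: min(V) = a·max(Y)+b = (-3)·120.2 + (-33) = -393.6; max(V) = a·min(Y)+b = (-3)·58 + (-33) = -207.

min(V) = -393.6, max(V) = -207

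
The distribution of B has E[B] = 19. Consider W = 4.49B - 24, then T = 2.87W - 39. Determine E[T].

E[T] = 136.9597

E[W] = 4.49·19 + (-24) = 61.31.
E[T] = 2.87·61.31 + (-39) = 136.9597.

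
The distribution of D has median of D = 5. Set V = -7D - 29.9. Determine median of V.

median of V = -64.9

A linear map preserves order up to sign, so median of V = a·median of D + b = (-7)·5 + (-29.9) = -64.9.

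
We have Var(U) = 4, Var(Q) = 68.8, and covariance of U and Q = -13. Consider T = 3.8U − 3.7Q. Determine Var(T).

Var(T) = 1365.192

Var(T) = a²·Var(U) + b²·Var(Q) + 2ab·covariance of U and Q with a = 3.8, b = -3.7.
= 3.8²·4 + (-3.7)²·68.8 + 2·3.8·(-3.7)·(-13)
= 57.76 + 941.872 + 365.56 = 1365.192.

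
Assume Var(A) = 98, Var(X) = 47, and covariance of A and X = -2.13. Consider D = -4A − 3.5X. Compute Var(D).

Var(D) = a²·Var(A) + b²·Var(X) + 2ab·covariance of A and X with a = -4, b = -3.5.
= (-4)²·98 + (-3.5)²·47 + 2·(-4)·(-3.5)·(-2.13)
= 1568 + 575.75 + (-59.64) = 2084.11.

Var(D) = 2084.11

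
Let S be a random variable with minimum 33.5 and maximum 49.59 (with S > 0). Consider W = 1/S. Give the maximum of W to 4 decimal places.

max(W) = 0.0299

1/S is decreasing on this domain, so max(W) comes from min(S) = 33.5: max(W) = 1/(33.5) ≈ 0.0299.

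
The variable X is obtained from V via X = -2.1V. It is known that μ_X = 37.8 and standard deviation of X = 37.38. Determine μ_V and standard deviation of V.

From X = -2.1V: μ_X = a·μ_V + b, so μ_V = (μ_X − b)/a = (37.8 − 0)/(-2.1) = -18.
standard deviation of X = |a|·standard deviation of V, so standard deviation of V = 37.38/|-2.1| = 17.8.

μ_V = -18, standard deviation of V = 17.8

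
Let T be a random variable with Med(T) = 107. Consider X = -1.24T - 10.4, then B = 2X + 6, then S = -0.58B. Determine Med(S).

Med(X) = (-1.24)·107 + (-10.4) = -143.08.
Med(B) = 2·(-143.08) + 6 = -280.16.
Med(S) = (-0.58)·(-280.16) = 162.4928.

Med(S) = 162.4928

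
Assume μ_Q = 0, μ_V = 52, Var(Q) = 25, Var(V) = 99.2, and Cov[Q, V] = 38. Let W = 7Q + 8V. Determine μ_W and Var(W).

μ_W = 7·μ_Q + 8·μ_V = 7·0 + 8·52 = 416.
Var(W) = a²·Var(Q) + b²·Var(V) + 2ab·Cov[Q, V] with a = 7, b = 8.
= 7²·25 + 8²·99.2 + 2·7·8·38
= 1225 + 6348.8 + 4256 = 11829.8.

μ_W = 416, Var(W) = 11829.8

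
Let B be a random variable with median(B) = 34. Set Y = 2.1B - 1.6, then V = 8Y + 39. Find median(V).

median(Y) = 2.1·34 + (-1.6) = 69.8.
median(V) = 8·69.8 + 39 = 597.4.

median(V) = 597.4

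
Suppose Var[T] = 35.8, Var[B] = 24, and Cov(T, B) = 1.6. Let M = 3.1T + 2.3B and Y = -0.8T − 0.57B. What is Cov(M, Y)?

By bilinearity, Cov(M, Y) = ac·Var[T] + bd·Var[B] + (ad+bc)·Cov(T, B), with a=3.1, b=2.3, c=-0.8, d=-0.57.
ac·Var[T] = 3.1·(-0.8)·35.8 = -88.784
bd·Var[B] = 2.3·(-0.57)·24 = -31.464
(ad+bc)·Cov(T, B) = (-3.607)·1.6 = -5.7712
Cov(M, Y) = -88.784 + (-31.464) + (-5.7712) = -126.0192.

Cov(M, Y) = -126.0192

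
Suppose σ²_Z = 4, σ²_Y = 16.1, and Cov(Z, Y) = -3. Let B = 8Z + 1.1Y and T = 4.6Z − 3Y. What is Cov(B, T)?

By bilinearity, Cov(B, T) = ac·σ²_Z + bd·σ²_Y + (ad+bc)·Cov(Z, Y), with a=8, b=1.1, c=4.6, d=-3.
ac·σ²_Z = 8·4.6·4 = 147.2
bd·σ²_Y = 1.1·(-3)·16.1 = -53.13
(ad+bc)·Cov(Z, Y) = (-18.94)·(-3) = 56.82
Cov(B, T) = 147.2 + (-53.13) + 56.82 = 150.89.

Cov(B, T) = 150.89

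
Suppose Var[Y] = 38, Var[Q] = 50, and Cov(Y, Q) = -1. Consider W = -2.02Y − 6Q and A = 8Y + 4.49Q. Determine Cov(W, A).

Cov(W, A) = -1904.0102

By bilinearity, Cov(W, A) = ac·Var[Y] + bd·Var[Q] + (ad+bc)·Cov(Y, Q), with a=-2.02, b=-6, c=8, d=4.49.
ac·Var[Y] = (-2.02)·8·38 = -614.08
bd·Var[Q] = (-6)·4.49·50 = -1347
(ad+bc)·Cov(Y, Q) = (-57.0698)·(-1) = 57.0698
Cov(W, A) = -614.08 + (-1347) + 57.0698 = -1904.0102.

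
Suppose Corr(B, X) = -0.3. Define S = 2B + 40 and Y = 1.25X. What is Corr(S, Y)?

Corr(S, Y) = -0.3

Linear rescalings preserve correlation up to sign; here the slopes 2 and 1.25 have the same sign, so Corr(S, Y) = Corr(B, X) = -0.3.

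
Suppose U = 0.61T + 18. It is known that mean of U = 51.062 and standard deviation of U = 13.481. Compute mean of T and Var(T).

mean of T = 54.2, Var(T) = 488.41

From U = 0.61T + 18: mean of U = a·mean of T + b, so mean of T = (mean of U − b)/a = (51.062 − 18)/0.61 = 54.2.
Var(U) = 13.481² = 181.737361.
Var(U) = a²·Var(T), so Var(T) = 181.737361/0.61² = 488.41.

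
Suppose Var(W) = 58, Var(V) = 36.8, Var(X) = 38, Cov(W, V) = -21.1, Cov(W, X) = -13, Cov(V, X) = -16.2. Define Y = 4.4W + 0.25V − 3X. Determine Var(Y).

Var(Y) = 1788.26

Var(Y) = a²·Var(W) + b²·Var(V) + c²·Var(X) + 2ab·Cov(W, V) + 2ac·Cov(W, X) + 2bc·Cov(V, X), with a = 4.4, b = 0.25, c = -3.
= 1122.88 + 2.3 + 342 + (-46.42) + 343.2 + 24.3
= 1788.26.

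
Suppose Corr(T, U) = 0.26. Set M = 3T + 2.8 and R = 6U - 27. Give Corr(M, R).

Linear rescalings preserve correlation up to sign; here the slopes 3 and 6 have the same sign, so Corr(M, R) = Corr(T, U) = 0.26.

Corr(M, R) = 0.26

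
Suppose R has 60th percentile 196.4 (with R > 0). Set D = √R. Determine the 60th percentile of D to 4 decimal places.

60th percentile of D = 14.0143

√R is increasing, so P_{60}(D) = g(P_{60}(R)) ≈ 14.0143.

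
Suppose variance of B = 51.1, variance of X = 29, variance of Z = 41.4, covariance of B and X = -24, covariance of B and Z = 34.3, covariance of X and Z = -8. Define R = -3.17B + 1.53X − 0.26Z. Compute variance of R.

variance of R = a²·variance of B + b²·variance of X + c²·variance of Z + 2ab·covariance of B and X + 2ac·covariance of B and Z + 2bc·covariance of X and Z, with a = -3.17, b = 1.53, c = -0.26.
= 513.49879 + 67.8861 + 2.79864 + 232.8048 + 56.54012 + 6.3648
= 879.89325.

variance of R = 879.89325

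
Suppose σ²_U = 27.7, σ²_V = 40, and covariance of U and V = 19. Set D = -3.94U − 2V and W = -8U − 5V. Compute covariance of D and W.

covariance of D and W = 1951.404

By bilinearity, covariance of D and W = ac·σ²_U + bd·σ²_V + (ad+bc)·covariance of U and V, with a=-3.94, b=-2, c=-8, d=-5.
ac·σ²_U = (-3.94)·(-8)·27.7 = 873.104
bd·σ²_V = (-2)·(-5)·40 = 400
(ad+bc)·covariance of U and V = (35.7)·19 = 678.3
covariance of D and W = 873.104 + 400 + 678.3 = 1951.404.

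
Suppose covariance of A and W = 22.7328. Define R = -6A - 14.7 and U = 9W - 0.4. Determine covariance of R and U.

covariance of R and U = a·c·covariance of A and W = (-6)·9·22.7328 = -1227.5712. Additive constants drop out.

covariance of R and U = -1227.5712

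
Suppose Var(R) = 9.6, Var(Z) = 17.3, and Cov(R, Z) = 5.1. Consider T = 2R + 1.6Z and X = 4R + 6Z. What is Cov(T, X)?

Cov(T, X) = 336.72

By bilinearity, Cov(T, X) = ac·Var(R) + bd·Var(Z) + (ad+bc)·Cov(R, Z), with a=2, b=1.6, c=4, d=6.
ac·Var(R) = 2·4·9.6 = 76.8
bd·Var(Z) = 1.6·6·17.3 = 166.08
(ad+bc)·Cov(R, Z) = (18.4)·5.1 = 93.84
Cov(T, X) = 76.8 + 166.08 + 93.84 = 336.72.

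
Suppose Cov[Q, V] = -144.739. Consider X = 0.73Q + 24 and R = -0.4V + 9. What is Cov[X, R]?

Cov[X, R] = a·c·Cov[Q, V] = 0.73·(-0.4)·(-144.739) = 42.263788. Additive constants drop out.

Cov[X, R] = 42.263788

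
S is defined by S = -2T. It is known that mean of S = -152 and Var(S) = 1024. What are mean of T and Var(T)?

From S = -2T: mean of S = a·mean of T + b, so mean of T = (mean of S − b)/a = (-152 − 0)/(-2) = 76.
Var(S) = a²·Var(T), so Var(T) = 1024/(-2)² = 256.

mean of T = 76, Var(T) = 256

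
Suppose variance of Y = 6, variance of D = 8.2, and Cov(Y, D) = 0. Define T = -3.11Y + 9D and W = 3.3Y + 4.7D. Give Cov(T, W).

By bilinearity, Cov(T, W) = ac·variance of Y + bd·variance of D + (ad+bc)·Cov(Y, D), with a=-3.11, b=9, c=3.3, d=4.7.
ac·variance of Y = (-3.11)·3.3·6 = -61.578
bd·variance of D = 9·4.7·8.2 = 346.86
(ad+bc)·Cov(Y, D) = (15.083)·0 = 0
Cov(T, W) = -61.578 + 346.86 + 0 = 285.282.

Cov(T, W) = 285.282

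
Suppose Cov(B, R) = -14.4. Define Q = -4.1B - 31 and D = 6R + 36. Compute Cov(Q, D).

Cov(Q, D) = a·c·Cov(B, R) = (-4.1)·6·(-14.4) = 354.24. Additive constants drop out.

Cov(Q, D) = 354.24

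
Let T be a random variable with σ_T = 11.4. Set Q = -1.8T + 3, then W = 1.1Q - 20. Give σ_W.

σ_Q = |-1.8|·11.4 = 20.52.
σ_W = |1.1|·20.52 = 22.572.

σ_W = 22.572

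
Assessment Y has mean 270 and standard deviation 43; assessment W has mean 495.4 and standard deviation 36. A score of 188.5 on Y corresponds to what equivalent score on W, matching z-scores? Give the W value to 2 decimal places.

z = (188.5 − 270)/43 ≈ -1.8953.
W = 495.4 + z·36 = 495.4 + (188.5 − 270)·36/43 ≈ 427.17.

W = 427.17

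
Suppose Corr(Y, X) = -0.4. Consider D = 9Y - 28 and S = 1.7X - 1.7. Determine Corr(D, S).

Corr(D, S) = -0.4

Linear rescalings preserve correlation up to sign; here the slopes 9 and 1.7 have the same sign, so Corr(D, S) = Corr(Y, X) = -0.4.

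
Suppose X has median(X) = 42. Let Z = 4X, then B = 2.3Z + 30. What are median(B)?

median(B) = 416.4

median(Z) = 4·42 = 168.
median(B) = 2.3·168 + 30 = 416.4.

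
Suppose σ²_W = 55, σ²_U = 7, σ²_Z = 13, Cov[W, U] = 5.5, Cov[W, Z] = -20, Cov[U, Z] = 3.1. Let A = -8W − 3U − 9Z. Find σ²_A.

σ²_A = a²·σ²_W + b²·σ²_U + c²·σ²_Z + 2ab·Cov[W, U] + 2ac·Cov[W, Z] + 2bc·Cov[U, Z], with a = -8, b = -3, c = -9.
= 3520 + 63 + 1053 + 264 + (-2880) + 167.4
= 2187.4.

σ²_A = 2187.4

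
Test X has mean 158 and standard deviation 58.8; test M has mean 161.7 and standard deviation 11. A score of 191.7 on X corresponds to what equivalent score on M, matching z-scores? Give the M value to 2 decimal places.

z = (191.7 − 158)/58.8 ≈ 0.5731.
M = 161.7 + z·11 = 161.7 + (191.7 − 158)·11/58.8 ≈ 168.00.

M = 168.00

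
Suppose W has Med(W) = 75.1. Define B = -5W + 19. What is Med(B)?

A linear map preserves order up to sign, so Med(B) = a·Med(W) + b = (-5)·75.1 + 19 = -356.5.

Med(B) = -356.5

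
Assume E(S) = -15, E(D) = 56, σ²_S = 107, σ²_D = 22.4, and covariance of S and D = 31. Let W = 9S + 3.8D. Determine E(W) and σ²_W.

E(W) = 9·E(S) + 3.8·E(D) = 9·(-15) + 3.8·56 = 77.8.
σ²_W = a²·σ²_S + b²·σ²_D + 2ab·covariance of S and D with a = 9, b = 3.8.
= 9²·107 + 3.8²·22.4 + 2·9·3.8·31
= 8667 + 323.456 + 2120.4 = 11110.856.

E(W) = 77.8, σ²_W = 11110.856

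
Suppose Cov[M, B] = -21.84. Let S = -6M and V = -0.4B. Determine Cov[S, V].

Cov[S, V] = a·c·Cov[M, B] = (-6)·(-0.4)·(-21.84) = -52.416. Additive constants drop out.

Cov[S, V] = -52.416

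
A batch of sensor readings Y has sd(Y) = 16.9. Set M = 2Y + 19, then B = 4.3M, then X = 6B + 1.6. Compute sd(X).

sd(M) = |2|·16.9 = 33.8.
sd(B) = |4.3|·33.8 = 145.34.
sd(X) = |6|·145.34 = 872.04.

sd(X) = 872.04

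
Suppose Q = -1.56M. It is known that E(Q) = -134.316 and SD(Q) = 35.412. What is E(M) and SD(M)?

E(M) = 86.1, SD(M) = 22.7

From Q = -1.56M: E(Q) = a·E(M) + b, so E(M) = (E(Q) − b)/a = (-134.316 − 0)/(-1.56) = 86.1.
SD(Q) = |a|·SD(M), so SD(M) = 35.412/|-1.56| = 22.7.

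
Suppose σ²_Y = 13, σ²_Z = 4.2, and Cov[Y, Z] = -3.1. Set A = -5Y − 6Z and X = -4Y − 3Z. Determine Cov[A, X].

Cov[A, X] = 214.7

By bilinearity, Cov[A, X] = ac·σ²_Y + bd·σ²_Z + (ad+bc)·Cov[Y, Z], with a=-5, b=-6, c=-4, d=-3.
ac·σ²_Y = (-5)·(-4)·13 = 260
bd·σ²_Z = (-6)·(-3)·4.2 = 75.6
(ad+bc)·Cov[Y, Z] = (39)·(-3.1) = -120.9
Cov[A, X] = 260 + 75.6 + (-120.9) = 214.7.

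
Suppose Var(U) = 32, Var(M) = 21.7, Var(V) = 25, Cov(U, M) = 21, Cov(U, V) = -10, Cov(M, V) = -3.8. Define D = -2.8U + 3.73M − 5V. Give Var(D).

Var(D) = 600.88193

Var(D) = a²·Var(U) + b²·Var(M) + c²·Var(V) + 2ab·Cov(U, M) + 2ac·Cov(U, V) + 2bc·Cov(M, V), with a = -2.8, b = 3.73, c = -5.
= 250.88 + 301.90993 + 625 + (-438.648) + (-280) + 141.74
= 600.88193.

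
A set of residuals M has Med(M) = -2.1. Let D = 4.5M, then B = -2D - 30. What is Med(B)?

Med(D) = 4.5·(-2.1) = -9.45.
Med(B) = (-2)·(-9.45) + (-30) = -11.1.

Med(B) = -11.1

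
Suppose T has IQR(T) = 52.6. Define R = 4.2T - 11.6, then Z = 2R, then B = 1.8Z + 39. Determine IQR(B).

IQR(B) = 795.312

IQR(R) = |4.2|·52.6 = 220.92.
IQR(Z) = |2|·220.92 = 441.84.
IQR(B) = |1.8|·441.84 = 795.312.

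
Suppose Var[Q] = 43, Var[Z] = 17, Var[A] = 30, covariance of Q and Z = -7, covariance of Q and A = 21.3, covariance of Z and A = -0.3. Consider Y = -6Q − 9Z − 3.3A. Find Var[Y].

Var[Y] = a²·Var[Q] + b²·Var[Z] + c²·Var[A] + 2ab·covariance of Q and Z + 2ac·covariance of Q and A + 2bc·covariance of Z and A, with a = -6, b = -9, c = -3.3.
= 1548 + 1377 + 326.7 + (-756) + 843.48 + (-17.82)
= 3321.36.

Var[Y] = 3321.36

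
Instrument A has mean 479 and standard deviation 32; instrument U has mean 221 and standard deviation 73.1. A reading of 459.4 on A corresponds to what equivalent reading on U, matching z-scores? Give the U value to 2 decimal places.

z = (459.4 − 479)/32 = -0.6125.
U = 221 + z·73.1 = 221 + (459.4 − 479)·73.1/32 ≈ 176.23.

U = 176.23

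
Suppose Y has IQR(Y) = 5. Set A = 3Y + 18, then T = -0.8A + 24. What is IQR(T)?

IQR(A) = |3|·5 = 15.
IQR(T) = |-0.8|·15 = 12.

IQR(T) = 12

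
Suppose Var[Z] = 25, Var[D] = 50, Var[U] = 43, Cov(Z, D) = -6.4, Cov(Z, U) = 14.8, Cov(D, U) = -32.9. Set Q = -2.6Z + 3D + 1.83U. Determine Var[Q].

Var[Q] = 360.7639

Var[Q] = a²·Var[Z] + b²·Var[D] + c²·Var[U] + 2ab·Cov(Z, D) + 2ac·Cov(Z, U) + 2bc·Cov(D, U), with a = -2.6, b = 3, c = 1.83.
= 169 + 450 + 144.0027 + 99.84 + (-140.8368) + (-361.242)
= 360.7639.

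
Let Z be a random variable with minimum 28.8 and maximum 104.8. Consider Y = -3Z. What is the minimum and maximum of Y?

a = -3 < 0, so order reverses: min(Y) = a·max(Z)+b = (-3)·104.8 = -314.4; max(Y) = a·min(Z)+b = (-3)·28.8 = -86.4.

min(Y) = -314.4, max(Y) = -86.4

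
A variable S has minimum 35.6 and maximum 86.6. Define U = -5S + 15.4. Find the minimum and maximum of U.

min(U) = -417.6, max(U) = -162.6

a = -5 < 0, so order reverses: min(U) = a·max(S)+b = (-5)·86.6 + 15.4 = -417.6; max(U) = a·min(S)+b = (-5)·35.6 + 15.4 = -162.6.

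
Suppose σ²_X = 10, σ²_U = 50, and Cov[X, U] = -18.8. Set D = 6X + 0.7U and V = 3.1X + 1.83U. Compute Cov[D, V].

By bilinearity, Cov[D, V] = ac·σ²_X + bd·σ²_U + (ad+bc)·Cov[X, U], with a=6, b=0.7, c=3.1, d=1.83.
ac·σ²_X = 6·3.1·10 = 186
bd·σ²_U = 0.7·1.83·50 = 64.05
(ad+bc)·Cov[X, U] = (13.15)·(-18.8) = -247.22
Cov[D, V] = 186 + 64.05 + (-247.22) = 2.83.

Cov[D, V] = 2.83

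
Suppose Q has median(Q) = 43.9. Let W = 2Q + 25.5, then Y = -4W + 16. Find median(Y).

median(W) = 2·43.9 + 25.5 = 113.3.
median(Y) = (-4)·113.3 + 16 = -437.2.

median(Y) = -437.2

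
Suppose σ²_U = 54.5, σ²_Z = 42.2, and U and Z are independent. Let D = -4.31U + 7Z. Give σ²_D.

σ²_D = 3080.19745

σ²_D = a²·σ²_U + b²·σ²_Z + 2ab·covariance of U and Z with a = -4.31, b = 7.
Independence gives covariance of U and Z = 0.
= (-4.31)²·54.5 + 7²·42.2 + 2·(-4.31)·7·0
= 1012.39745 + 2067.8 + 0 = 3080.19745.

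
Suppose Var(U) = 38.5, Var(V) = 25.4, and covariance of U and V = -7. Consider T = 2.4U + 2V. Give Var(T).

Var(T) = a²·Var(U) + b²·Var(V) + 2ab·covariance of U and V with a = 2.4, b = 2.
= 2.4²·38.5 + 2²·25.4 + 2·2.4·2·(-7)
= 221.76 + 101.6 + (-67.2) = 256.16.

Var(T) = 256.16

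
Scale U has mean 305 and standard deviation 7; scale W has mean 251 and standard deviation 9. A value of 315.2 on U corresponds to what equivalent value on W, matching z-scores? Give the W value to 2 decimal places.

z = (315.2 − 305)/7 ≈ 1.4571.
W = 251 + z·9 = 251 + (315.2 − 305)·9/7 ≈ 264.11.

W = 264.11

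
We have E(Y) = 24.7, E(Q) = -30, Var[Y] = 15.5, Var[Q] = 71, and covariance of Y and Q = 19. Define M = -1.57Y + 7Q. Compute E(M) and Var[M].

E(M) = -248.779, Var[M] = 3099.58595

E(M) = (-1.57)·E(Y) + 7·E(Q) = (-1.57)·24.7 + 7·(-30) = -248.779.
Var[M] = a²·Var[Y] + b²·Var[Q] + 2ab·covariance of Y and Q with a = -1.57, b = 7.
= (-1.57)²·15.5 + 7²·71 + 2·(-1.57)·7·19
= 38.20595 + 3479 + (-417.62) = 3099.58595.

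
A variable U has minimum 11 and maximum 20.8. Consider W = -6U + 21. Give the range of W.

Range of U = 20.8 − 11 = 9.8.
Range(W) = |a|·Range(U) = |-6|·9.8 = 58.8.

Range(W) = 58.8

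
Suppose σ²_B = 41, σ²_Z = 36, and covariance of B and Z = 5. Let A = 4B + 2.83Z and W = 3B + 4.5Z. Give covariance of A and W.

covariance of A and W = 1082.91

By bilinearity, covariance of A and W = ac·σ²_B + bd·σ²_Z + (ad+bc)·covariance of B and Z, with a=4, b=2.83, c=3, d=4.5.
ac·σ²_B = 4·3·41 = 492
bd·σ²_Z = 2.83·4.5·36 = 458.46
(ad+bc)·covariance of B and Z = (26.49)·5 = 132.45
covariance of A and W = 492 + 458.46 + 132.45 = 1082.91.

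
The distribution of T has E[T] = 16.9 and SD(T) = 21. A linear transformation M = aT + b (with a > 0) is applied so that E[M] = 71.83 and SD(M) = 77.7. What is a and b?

SD(M) = a·SD(T) (a > 0), so a = 77.7/21 = 3.7.
E[M] = a·E[T] + b, so b = 71.83 − 3.7·16.9 = 9.3.

a = 3.7, b = 9.3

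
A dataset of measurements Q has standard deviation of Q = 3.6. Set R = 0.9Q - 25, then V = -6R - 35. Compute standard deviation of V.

standard deviation of V = 19.44

standard deviation of R = |0.9|·3.6 = 3.24.
standard deviation of V = |-6|·3.24 = 19.44.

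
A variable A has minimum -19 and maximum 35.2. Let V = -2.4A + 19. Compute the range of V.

Range(V) = 130.08

Range of A = 35.2 − (-19) = 54.2.
Range(V) = |a|·Range(A) = |-2.4|·54.2 = 130.08.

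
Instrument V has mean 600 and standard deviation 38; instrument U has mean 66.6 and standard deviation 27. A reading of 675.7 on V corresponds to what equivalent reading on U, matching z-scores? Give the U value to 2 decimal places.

U = 120.39

z = (675.7 − 600)/38 ≈ 1.9921.
U = 66.6 + z·27 = 66.6 + (675.7 − 600)·27/38 ≈ 120.39.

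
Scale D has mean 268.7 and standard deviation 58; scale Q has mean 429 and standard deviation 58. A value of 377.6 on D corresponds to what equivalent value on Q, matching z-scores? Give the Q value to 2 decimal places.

Q = 537.90

z = (377.6 − 268.7)/58 ≈ 1.8776.
Q = 429 + z·58 = 429 + (377.6 − 268.7)·58/58 = 537.90.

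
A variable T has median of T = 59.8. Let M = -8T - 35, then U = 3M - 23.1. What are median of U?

median of U = -1563.3

median of M = (-8)·59.8 + (-35) = -513.4.
median of U = 3·(-513.4) + (-23.1) = -1563.3.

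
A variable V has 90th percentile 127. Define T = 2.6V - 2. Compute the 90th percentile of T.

90th percentile of T = 328.2

Since a = 2.6 > 0 the transformation is increasing, so the 90th percentile of T = a·(P_{90} of V) + b = 2.6·127 + (-2) = 328.2.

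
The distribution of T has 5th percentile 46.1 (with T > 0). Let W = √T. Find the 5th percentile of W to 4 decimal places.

5th percentile of W = 6.7897

√T is increasing, so P_{5}(W) = g(P_{5}(T)) ≈ 6.7897.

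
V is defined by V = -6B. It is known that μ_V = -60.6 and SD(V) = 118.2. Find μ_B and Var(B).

From V = -6B: μ_V = a·μ_B + b, so μ_B = (μ_V − b)/a = (-60.6 − 0)/(-6) = 10.1.
Var(V) = 118.2² = 13971.24.
Var(V) = a²·Var(B), so Var(B) = 13971.24/(-6)² = 388.09.

μ_B = 10.1, Var(B) = 388.09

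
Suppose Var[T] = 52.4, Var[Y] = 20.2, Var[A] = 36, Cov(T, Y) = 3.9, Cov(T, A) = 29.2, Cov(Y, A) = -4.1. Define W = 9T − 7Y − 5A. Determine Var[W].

Var[W] = 2727.8

Var[W] = a²·Var[T] + b²·Var[Y] + c²·Var[A] + 2ab·Cov(T, Y) + 2ac·Cov(T, A) + 2bc·Cov(Y, A), with a = 9, b = -7, c = -5.
= 4244.4 + 989.8 + 900 + (-491.4) + (-2628) + (-287)
= 2727.8.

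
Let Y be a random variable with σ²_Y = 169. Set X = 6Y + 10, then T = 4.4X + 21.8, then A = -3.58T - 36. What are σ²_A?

σ²_A = 1509595.566336

σ²_X = 6²·169 = 6084.
σ²_T = 4.4²·6084 = 117786.24.
σ²_A = (-3.58)²·117786.24 = 1509595.566336.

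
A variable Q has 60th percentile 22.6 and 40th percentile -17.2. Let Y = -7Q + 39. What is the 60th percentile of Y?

60th percentile of Y = 159.4

Since a = -7 < 0 the transformation is decreasing, reversing order: the 60th percentile of Y corresponds to the 40th percentile of Q.
So P_{60}(Y) = a·P_{40}(Q) + b = (-7)·(-17.2) + 39 = 159.4.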